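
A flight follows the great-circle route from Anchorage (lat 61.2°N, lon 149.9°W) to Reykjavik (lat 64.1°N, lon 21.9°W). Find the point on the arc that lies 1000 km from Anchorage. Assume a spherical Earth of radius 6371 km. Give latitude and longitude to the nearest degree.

≈ lat 69°N, lon 138°W

Convert each endpoint to a unit vector on the sphere (x = cos φ cos λ, y = cos φ sin λ, z = sin φ).
The central angle between the endpoints is δ = arccos(p₁·p₂) ≈ 0.852 rad (48.8°). The total great-circle distance is δ·R ≈ 0.852 × 6371 ≈ 5426 km, so the target fraction is f = 1000/5426 ≈ 0.184.
Interpolate at f ≈ 0.184 with slerp weights a = sin((1−f)δ)/sin δ ≈ 0.851, b = sin(fδ)/sin δ ≈ 0.208.
p = a·p₁ + b·p₂ ≈ (-0.270, -0.239, 0.932); φ = arcsin(p_z) ≈ 68.83°, λ = atan2(p_y, p_x) ≈ -138.48°.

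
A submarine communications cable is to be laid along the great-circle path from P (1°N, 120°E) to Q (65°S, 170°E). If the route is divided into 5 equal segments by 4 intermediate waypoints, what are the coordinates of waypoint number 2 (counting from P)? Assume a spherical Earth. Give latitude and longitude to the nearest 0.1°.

≈ (27.2°S, 130.9°E)

Convert each endpoint to a unit vector on the sphere (x = cos φ cos λ, y = cos φ sin λ, z = sin φ).
The central angle between the endpoints is δ = arccos(p₁·p₂) ≈ 1.312 rad (75.2°).
Interpolate at f = 2/5 with slerp weights a = sin((1−f)δ)/sin δ ≈ 0.733, b = sin(fδ)/sin δ ≈ 0.518.
p = a·p₁ + b·p₂ ≈ (-0.582, 0.673, -0.457); φ = arcsin(p_z) ≈ -27.19°, λ = atan2(p_y, p_x) ≈ 130.87°.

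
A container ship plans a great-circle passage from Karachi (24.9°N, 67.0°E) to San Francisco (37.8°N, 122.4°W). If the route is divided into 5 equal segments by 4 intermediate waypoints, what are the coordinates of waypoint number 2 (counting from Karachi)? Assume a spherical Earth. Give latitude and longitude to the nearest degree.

From cos δ = sin φ₁ sin φ₂ + cos φ₁ cos φ₂ cos Δλ, the central angle is δ ≈ 2.036 rad (116.7°).
Interpolate at f = 2/5 with slerp weights a = sin((1−f)δ)/sin δ ≈ 1.052, b = sin(fδ)/sin δ ≈ 0.814.
p = a·p₁ + b·p₂ ≈ (0.028, 0.335, 0.942); φ = arcsin(p_z) ≈ 70.36°, λ = atan2(p_y, p_x) ≈ 85.21°.

≈ (70°N, 85°E)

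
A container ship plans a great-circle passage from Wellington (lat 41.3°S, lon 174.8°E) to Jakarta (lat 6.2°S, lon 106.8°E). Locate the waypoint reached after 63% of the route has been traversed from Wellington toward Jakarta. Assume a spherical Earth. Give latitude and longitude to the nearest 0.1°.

Convert each endpoint to a unit vector on the sphere (x = cos φ cos λ, y = cos φ sin λ, z = sin φ).
The central angle between the endpoints is δ = arccos(p₁·p₂) ≈ 1.212 rad (69.4°).
Interpolate at f = 0.63 with slerp weights a = sin((1−f)δ)/sin δ ≈ 0.463, b = sin(fδ)/sin δ ≈ 0.739.
p = a·p₁ + b·p₂ ≈ (-0.559, 0.734, -0.385); φ = arcsin(p_z) ≈ -22.67°, λ = atan2(p_y, p_x) ≈ 127.26°.

≈ lat 22.7°S, lon 127.3°E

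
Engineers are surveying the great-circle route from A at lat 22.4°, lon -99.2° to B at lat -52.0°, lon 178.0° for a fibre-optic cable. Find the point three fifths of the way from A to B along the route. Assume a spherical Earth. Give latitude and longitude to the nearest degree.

From cos δ = sin φ₁ sin φ₂ + cos φ₁ cos φ₂ cos Δλ, the central angle is δ ≈ 1.802 rad (103.2°).
Interpolate at f = 3/5 with slerp weights a = sin((1−f)δ)/sin δ ≈ 0.678, b = sin(fδ)/sin δ ≈ 0.907.
p = a·p₁ + b·p₂ ≈ (-0.658, -0.599, -0.456); φ = arcsin(p_z) ≈ -27.13°, λ = atan2(p_y, p_x) ≈ -137.68°.

≈ lat -27°, lon -138°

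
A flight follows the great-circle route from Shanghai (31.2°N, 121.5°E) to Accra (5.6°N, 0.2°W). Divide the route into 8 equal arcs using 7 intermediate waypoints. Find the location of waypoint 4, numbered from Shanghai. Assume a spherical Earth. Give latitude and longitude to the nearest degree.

≈ 34°N, 53°E

Convert each endpoint to a unit vector on the sphere (x = cos φ cos λ, y = cos φ sin λ, z = sin φ).
The central angle between the endpoints is δ = arccos(p₁·p₂) ≈ 1.979 rad (113.4°).
Interpolate at f = 4/8 with slerp weights a = sin((1−f)δ)/sin δ ≈ 0.910, b = sin(fδ)/sin δ ≈ 0.910.
p = a·p₁ + b·p₂ ≈ (0.499, 0.661, 0.560); φ = arcsin(p_z) ≈ 34.09°, λ = atan2(p_y, p_x) ≈ 52.93°.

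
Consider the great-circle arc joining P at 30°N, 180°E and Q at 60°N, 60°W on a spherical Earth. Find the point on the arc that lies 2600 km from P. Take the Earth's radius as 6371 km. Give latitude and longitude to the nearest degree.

≈ 50°N, 164°W

Write both endpoints as unit vectors p₁, p₂ with components (cos φ cos λ, cos φ sin λ, sin φ).
The central angle between the endpoints is δ = arccos(p₁·p₂) ≈ 1.353 rad (77.5°). The total great-circle distance is δ·R ≈ 1.353 × 6371 ≈ 8617 km, so the target fraction is f = 2600/8617 ≈ 0.302.
Interpolate at f ≈ 0.302 with slerp weights a = sin((1−f)δ)/sin δ ≈ 0.830, b = sin(fδ)/sin δ ≈ 0.407.
p = a·p₁ + b·p₂ ≈ (-0.617, -0.176, 0.767); φ = arcsin(p_z) ≈ 50.08°, λ = atan2(p_y, p_x) ≈ -164.08°.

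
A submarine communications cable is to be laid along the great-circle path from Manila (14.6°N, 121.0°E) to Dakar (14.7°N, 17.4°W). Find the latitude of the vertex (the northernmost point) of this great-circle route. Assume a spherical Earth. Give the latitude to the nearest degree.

The great circle lies in the plane with unit normal n̂ = (p₁ × p₂)/|p₁ × p₂|.
Here n̂_z ≈ -0.805; the vertex latitude is φ_max = arccos|n̂_z| ≈ 36.4°.

≈ 36°N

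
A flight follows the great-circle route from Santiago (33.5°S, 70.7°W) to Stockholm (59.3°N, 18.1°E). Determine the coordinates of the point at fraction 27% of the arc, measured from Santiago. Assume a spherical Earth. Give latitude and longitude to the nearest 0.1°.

Write both endpoints as unit vectors p₁, p₂ with components (cos φ cos λ, cos φ sin λ, sin φ).
The central angle between the endpoints is δ = arccos(p₁·p₂) ≈ 2.055 rad (117.8°).
Interpolate at f = 0.27 with slerp weights a = sin((1−f)δ)/sin δ ≈ 1.127, b = sin(fδ)/sin δ ≈ 0.595.
p = a·p₁ + b·p₂ ≈ (0.600, -0.793, -0.110); φ = arcsin(p_z) ≈ -6.33°, λ = atan2(p_y, p_x) ≈ -52.90°.

≈ (6.3°S, 52.9°W)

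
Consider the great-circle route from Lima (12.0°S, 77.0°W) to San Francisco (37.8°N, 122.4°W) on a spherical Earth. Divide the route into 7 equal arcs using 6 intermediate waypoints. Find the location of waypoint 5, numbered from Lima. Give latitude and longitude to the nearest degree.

≈ (25°N, 107°W)

Convert each endpoint to a unit vector on the sphere (x = cos φ cos λ, y = cos φ sin λ, z = sin φ).
The central angle between the endpoints is δ = arccos(p₁·p₂) ≈ 1.143 rad (65.5°).
Interpolate at f = 5/7 with slerp weights a = sin((1−f)δ)/sin δ ≈ 0.353, b = sin(fδ)/sin δ ≈ 0.801.
p = a·p₁ + b·p₂ ≈ (-0.261, -0.870, 0.418); φ = arcsin(p_z) ≈ 24.68°, λ = atan2(p_y, p_x) ≈ -106.72°.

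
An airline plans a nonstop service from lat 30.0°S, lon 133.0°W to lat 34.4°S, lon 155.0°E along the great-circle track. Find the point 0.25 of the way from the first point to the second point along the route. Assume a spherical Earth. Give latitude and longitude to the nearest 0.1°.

≈ lat 35.2°S, lon 149.7°W

Convert each endpoint to a unit vector on the sphere (x = cos φ cos λ, y = cos φ sin λ, z = sin φ).
The central angle between the endpoints is δ = arccos(p₁·p₂) ≈ 1.043 rad (59.8°).
Interpolate at f = 0.25 with slerp weights a = sin((1−f)δ)/sin δ ≈ 0.816, b = sin(fδ)/sin δ ≈ 0.298.
p = a·p₁ + b·p₂ ≈ (-0.705, -0.413, -0.577); φ = arcsin(p_z) ≈ -35.21°, λ = atan2(p_y, p_x) ≈ -149.66°.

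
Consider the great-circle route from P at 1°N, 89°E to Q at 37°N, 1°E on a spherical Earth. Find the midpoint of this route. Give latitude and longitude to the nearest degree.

≈ 25°N, 51°E

Convert each endpoint to a unit vector on the sphere (x = cos φ cos λ, y = cos φ sin λ, z = sin φ).
The central angle between the endpoints is δ = arccos(p₁·p₂) ≈ 1.532 rad (87.8°).
Interpolate at f = 1/2 with slerp weights a = sin((1−f)δ)/sin δ ≈ 0.694, b = sin(fδ)/sin δ ≈ 0.694.
p = a·p₁ + b·p₂ ≈ (0.566, 0.703, 0.430); φ = arcsin(p_z) ≈ 25.45°, λ = atan2(p_y, p_x) ≈ 51.17°.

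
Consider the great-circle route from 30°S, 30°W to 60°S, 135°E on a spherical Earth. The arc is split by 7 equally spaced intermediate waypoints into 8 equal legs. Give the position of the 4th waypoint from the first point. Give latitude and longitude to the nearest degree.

≈ 74°S, 11°W

Convert each endpoint to a unit vector on the sphere (x = cos φ cos λ, y = cos φ sin λ, z = sin φ).
The central angle between the endpoints is δ = arccos(p₁·p₂) ≈ 1.556 rad (89.2°).
Interpolate at f = 4/8 with slerp weights a = sin((1−f)δ)/sin δ ≈ 0.702, b = sin(fδ)/sin δ ≈ 0.702.
p = a·p₁ + b·p₂ ≈ (0.278, -0.056, -0.959); φ = arcsin(p_z) ≈ -73.51°, λ = atan2(p_y, p_x) ≈ -11.33°.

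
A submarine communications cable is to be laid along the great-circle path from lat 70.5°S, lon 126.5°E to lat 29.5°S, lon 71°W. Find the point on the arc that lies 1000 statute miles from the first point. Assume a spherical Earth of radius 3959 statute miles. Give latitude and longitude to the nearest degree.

Write both endpoints as unit vectors p₁, p₂ with components (cos φ cos λ, cos φ sin λ, sin φ).
The central angle between the endpoints is δ = arccos(p₁·p₂) ≈ 1.383 rad (79.2°). The total great-circle distance is δ·R ≈ 1.383 × 3959 ≈ 5474 mi, so the target fraction is f = 1000/5474 ≈ 0.183.
Interpolate at f ≈ 0.183 with slerp weights a = sin((1−f)δ)/sin δ ≈ 0.921, b = sin(fδ)/sin δ ≈ 0.254.
p = a·p₁ + b·p₂ ≈ (-0.111, 0.038, -0.993); φ = arcsin(p_z) ≈ -83.28°, λ = atan2(p_y, p_x) ≈ 161.20°.

≈ lat 83°S, lon 161°E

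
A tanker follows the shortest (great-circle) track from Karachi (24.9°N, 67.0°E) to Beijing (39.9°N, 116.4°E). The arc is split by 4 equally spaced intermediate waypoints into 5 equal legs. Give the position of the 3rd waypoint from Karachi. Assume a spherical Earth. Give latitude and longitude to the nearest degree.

≈ 36°N, 95°E

The haversine formula gives a central angle δ ≈ 0.763 rad (43.7°) between the endpoints.
Interpolate at f = 3/5 with slerp weights a = sin((1−f)δ)/sin δ ≈ 0.435, b = sin(fδ)/sin δ ≈ 0.640.
p = a·p₁ + b·p₂ ≈ (-0.064, 0.802, 0.593); φ = arcsin(p_z) ≈ 36.39°, λ = atan2(p_y, p_x) ≈ 94.56°.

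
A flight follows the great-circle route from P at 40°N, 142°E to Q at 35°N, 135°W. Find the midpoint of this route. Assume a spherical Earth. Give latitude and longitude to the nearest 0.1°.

≈ 45.7°N, 174.8°W

The haversine formula gives a central angle δ ≈ 1.109 rad (63.6°) between the endpoints.
Interpolate at f = 1/2 with slerp weights a = sin((1−f)δ)/sin δ ≈ 0.588, b = sin(fδ)/sin δ ≈ 0.588.
p = a·p₁ + b·p₂ ≈ (-0.696, -0.063, 0.715); φ = arcsin(p_z) ≈ 45.68°, λ = atan2(p_y, p_x) ≈ -174.80°.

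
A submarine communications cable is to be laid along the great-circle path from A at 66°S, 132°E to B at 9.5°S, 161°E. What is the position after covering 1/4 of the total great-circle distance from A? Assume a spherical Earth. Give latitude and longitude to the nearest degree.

Write both endpoints as unit vectors p₁, p₂ with components (cos φ cos λ, cos φ sin λ, sin φ).
The central angle between the endpoints is δ = arccos(p₁·p₂) ≈ 1.045 rad (59.9°).
Interpolate at f = 1/4 with slerp weights a = sin((1−f)δ)/sin δ ≈ 0.816, b = sin(fδ)/sin δ ≈ 0.299.
p = a·p₁ + b·p₂ ≈ (-0.501, 0.343, -0.795); φ = arcsin(p_z) ≈ -52.65°, λ = atan2(p_y, p_x) ≈ 145.61°.

≈ 53°S, 146°E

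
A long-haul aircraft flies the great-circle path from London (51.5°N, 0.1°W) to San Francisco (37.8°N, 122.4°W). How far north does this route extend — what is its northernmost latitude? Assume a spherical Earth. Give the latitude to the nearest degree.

The great circle lies in the plane with unit normal n̂ = (p₁ × p₂)/|p₁ × p₂|.
Here n̂_z ≈ -0.426; the vertex latitude is φ_max = arccos|n̂_z| ≈ 64.8°.
Check via Clairaut: cos φ_max = |cos φ₁| · sin C = cos(51.5°)·sin(43.2°) ≈ 0.426, again giving ≈ 64.8°.

≈ 65°N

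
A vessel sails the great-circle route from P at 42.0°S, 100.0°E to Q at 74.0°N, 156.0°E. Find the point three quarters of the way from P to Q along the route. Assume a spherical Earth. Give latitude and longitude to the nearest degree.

From cos δ = sin φ₁ sin φ₂ + cos φ₁ cos φ₂ cos Δλ, the central angle is δ ≈ 2.128 rad (121.9°).
Interpolate at f = 3/4 with slerp weights a = sin((1−f)δ)/sin δ ≈ 0.598, b = sin(fδ)/sin δ ≈ 1.178.
p = a·p₁ + b·p₂ ≈ (-0.374, 0.569, 0.732); φ = arcsin(p_z) ≈ 47.08°, λ = atan2(p_y, p_x) ≈ 123.28°.

≈ 47°N, 123°E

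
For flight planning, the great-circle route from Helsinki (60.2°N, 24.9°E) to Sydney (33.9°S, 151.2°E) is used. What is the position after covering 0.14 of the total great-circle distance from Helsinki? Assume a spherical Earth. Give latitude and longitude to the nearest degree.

From cos δ = sin φ₁ sin φ₂ + cos φ₁ cos φ₂ cos Δλ, the central angle is δ ≈ 2.386 rad (136.7°).
Interpolate at f = 0.14 with slerp weights a = sin((1−f)δ)/sin δ ≈ 1.293, b = sin(fδ)/sin δ ≈ 0.478.
p = a·p₁ + b·p₂ ≈ (0.235, 0.462, 0.855); φ = arcsin(p_z) ≈ 58.79°, λ = atan2(p_y, p_x) ≈ 63.04°.

≈ (59°N, 63°E)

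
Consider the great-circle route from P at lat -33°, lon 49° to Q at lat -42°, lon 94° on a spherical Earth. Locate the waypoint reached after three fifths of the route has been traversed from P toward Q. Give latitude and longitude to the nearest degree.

Convert each endpoint to a unit vector on the sphere (x = cos φ cos λ, y = cos φ sin λ, z = sin φ).
The central angle between the endpoints is δ = arccos(p₁·p₂) ≈ 0.635 rad (36.4°).
Interpolate at f = 3/5 with slerp weights a = sin((1−f)δ)/sin δ ≈ 0.424, b = sin(fδ)/sin δ ≈ 0.627.
p = a·p₁ + b·p₂ ≈ (0.201, 0.733, -0.650); φ = arcsin(p_z) ≈ -40.55°, λ = atan2(p_y, p_x) ≈ 74.69°.

≈ lat -41°, lon 75°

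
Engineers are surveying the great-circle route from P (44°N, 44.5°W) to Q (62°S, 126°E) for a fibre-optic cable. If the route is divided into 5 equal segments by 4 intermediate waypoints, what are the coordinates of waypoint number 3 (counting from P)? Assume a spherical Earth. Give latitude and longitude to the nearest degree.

≈ (51°S, 22°W)

Write both endpoints as unit vectors p₁, p₂ with components (cos φ cos λ, cos φ sin λ, sin φ).
The central angle between the endpoints is δ = arccos(p₁·p₂) ≈ 2.813 rad (161.2°).
Interpolate at f = 3/5 with slerp weights a = sin((1−f)δ)/sin δ ≈ 2.794, b = sin(fδ)/sin δ ≈ 3.076.
p = a·p₁ + b·p₂ ≈ (0.585, -0.241, -0.775); φ = arcsin(p_z) ≈ -50.77°, λ = atan2(p_y, p_x) ≈ -22.37°.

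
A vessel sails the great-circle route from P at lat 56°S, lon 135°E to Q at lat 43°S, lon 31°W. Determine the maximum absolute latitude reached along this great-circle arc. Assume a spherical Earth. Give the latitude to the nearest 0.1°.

The great circle lies in the plane with unit normal n̂ = (p₁ × p₂)/|p₁ × p₂|.
Here n̂_z ≈ -0.100; the vertex latitude is φ_max = arccos|n̂_z| ≈ 84.2°.
Check via Clairaut: cos φ_max = |cos φ₁| · sin C = cos(56.0°)·sin(169.7°) ≈ 0.100, again giving ≈ 84.2°.

≈ 84.2°S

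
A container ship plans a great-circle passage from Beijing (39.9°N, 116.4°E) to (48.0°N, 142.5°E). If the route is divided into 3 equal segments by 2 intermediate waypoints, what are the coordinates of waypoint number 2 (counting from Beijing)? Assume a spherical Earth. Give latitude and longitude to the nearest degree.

≈ (46°N, 133°E)

From cos δ = sin φ₁ sin φ₂ + cos φ₁ cos φ₂ cos Δλ, the central angle is δ ≈ 0.355 rad (20.3°).
Interpolate at f = 2/3 with slerp weights a = sin((1−f)δ)/sin δ ≈ 0.340, b = sin(fδ)/sin δ ≈ 0.675.
p = a·p₁ + b·p₂ ≈ (-0.474, 0.508, 0.719); φ = arcsin(p_z) ≈ 45.98°, λ = atan2(p_y, p_x) ≈ 133.00°.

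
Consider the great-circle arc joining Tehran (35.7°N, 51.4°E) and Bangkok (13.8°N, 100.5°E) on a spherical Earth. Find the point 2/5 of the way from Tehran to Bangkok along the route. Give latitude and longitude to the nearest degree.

Convert each endpoint to a unit vector on the sphere (x = cos φ cos λ, y = cos φ sin λ, z = sin φ).
The central angle between the endpoints is δ = arccos(p₁·p₂) ≈ 0.856 rad (49.0°).
Interpolate at f = 2/5 with slerp weights a = sin((1−f)δ)/sin δ ≈ 0.651, b = sin(fδ)/sin δ ≈ 0.445.
p = a·p₁ + b·p₂ ≈ (0.251, 0.837, 0.486); φ = arcsin(p_z) ≈ 29.06°, λ = atan2(p_y, p_x) ≈ 73.32°.

≈ (29°N, 73°E)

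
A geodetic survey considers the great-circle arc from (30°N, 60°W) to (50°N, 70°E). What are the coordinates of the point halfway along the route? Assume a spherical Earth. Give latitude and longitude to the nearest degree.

≈ (62°N, 13°W)

The haversine formula gives a central angle δ ≈ 1.546 rad (88.6°) between the endpoints.
Interpolate at f = 1/2 with slerp weights a = sin((1−f)δ)/sin δ ≈ 0.698, b = sin(fδ)/sin δ ≈ 0.698.
p = a·p₁ + b·p₂ ≈ (0.456, -0.102, 0.884); φ = arcsin(p_z) ≈ 62.15°, λ = atan2(p_y, p_x) ≈ -12.60°.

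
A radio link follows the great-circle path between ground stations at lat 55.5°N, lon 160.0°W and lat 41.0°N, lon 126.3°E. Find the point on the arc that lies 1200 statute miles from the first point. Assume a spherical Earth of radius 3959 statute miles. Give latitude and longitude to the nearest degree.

Write both endpoints as unit vectors p₁, p₂ with components (cos φ cos λ, cos φ sin λ, sin φ).
The central angle between the endpoints is δ = arccos(p₁·p₂) ≈ 0.849 rad (48.7°). The total great-circle distance is δ·R ≈ 0.849 × 3959 ≈ 3362 mi, so the target fraction is f = 1200/3362 ≈ 0.357.
Interpolate at f ≈ 0.357 with slerp weights a = sin((1−f)δ)/sin δ ≈ 0.692, b = sin(fδ)/sin δ ≈ 0.398.
p = a·p₁ + b·p₂ ≈ (-0.546, 0.108, 0.831); φ = arcsin(p_z) ≈ 56.19°, λ = atan2(p_y, p_x) ≈ 168.82°.

≈ lat 56°N, lon 169°E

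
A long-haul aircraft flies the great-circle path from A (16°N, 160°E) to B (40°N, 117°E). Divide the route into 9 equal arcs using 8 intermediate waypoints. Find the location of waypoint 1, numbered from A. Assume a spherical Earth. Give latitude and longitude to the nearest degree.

Convert each endpoint to a unit vector on the sphere (x = cos φ cos λ, y = cos φ sin λ, z = sin φ).
The central angle between the endpoints is δ = arccos(p₁·p₂) ≈ 0.773 rad (44.3°).
Interpolate at f = 1/9 with slerp weights a = sin((1−f)δ)/sin δ ≈ 0.908, b = sin(fδ)/sin δ ≈ 0.123.
p = a·p₁ + b·p₂ ≈ (-0.863, 0.383, 0.329); φ = arcsin(p_z) ≈ 19.23°, λ = atan2(p_y, p_x) ≈ 156.10°.

≈ (19°N, 156°E)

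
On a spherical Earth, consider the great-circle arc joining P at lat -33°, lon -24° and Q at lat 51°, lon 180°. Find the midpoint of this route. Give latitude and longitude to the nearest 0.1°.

The haversine formula gives a central angle δ ≈ 2.703 rad (154.9°) between the endpoints.
Interpolate at f = 1/2 with slerp weights a = sin((1−f)δ)/sin δ ≈ 2.299, b = sin(fδ)/sin δ ≈ 2.299.
p = a·p₁ + b·p₂ ≈ (0.315, -0.784, 0.535); φ = arcsin(p_z) ≈ 32.32°, λ = atan2(p_y, p_x) ≈ -68.14°.

≈ lat 32.3°, lon -68.1°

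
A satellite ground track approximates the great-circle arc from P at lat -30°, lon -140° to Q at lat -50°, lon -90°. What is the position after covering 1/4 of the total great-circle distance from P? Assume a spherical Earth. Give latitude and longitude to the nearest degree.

From cos δ = sin φ₁ sin φ₂ + cos φ₁ cos φ₂ cos Δλ, the central angle is δ ≈ 0.736 rad (42.2°).
Interpolate at f = 1/4 with slerp weights a = sin((1−f)δ)/sin δ ≈ 0.781, b = sin(fδ)/sin δ ≈ 0.273.
p = a·p₁ + b·p₂ ≈ (-0.518, -0.610, -0.599); φ = arcsin(p_z) ≈ -36.83°, λ = atan2(p_y, p_x) ≈ -130.35°.

≈ lat -37°, lon -130°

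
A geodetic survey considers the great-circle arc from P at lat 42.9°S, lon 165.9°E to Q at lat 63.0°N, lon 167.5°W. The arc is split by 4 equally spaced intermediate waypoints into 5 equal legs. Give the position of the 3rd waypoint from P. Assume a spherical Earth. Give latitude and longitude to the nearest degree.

≈ lat 21°N, lon 178°E

From cos δ = sin φ₁ sin φ₂ + cos φ₁ cos φ₂ cos Δλ, the central angle is δ ≈ 1.885 rad (108.0°).
Interpolate at f = 3/5 with slerp weights a = sin((1−f)δ)/sin δ ≈ 0.720, b = sin(fδ)/sin δ ≈ 0.951.
p = a·p₁ + b·p₂ ≈ (-0.933, 0.035, 0.358); φ = arcsin(p_z) ≈ 20.96°, λ = atan2(p_y, p_x) ≈ 177.85°.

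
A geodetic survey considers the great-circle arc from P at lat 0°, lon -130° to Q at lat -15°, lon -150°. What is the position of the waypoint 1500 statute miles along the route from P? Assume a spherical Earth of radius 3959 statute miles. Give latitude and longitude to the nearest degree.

Convert each endpoint to a unit vector on the sphere (x = cos φ cos λ, y = cos φ sin λ, z = sin φ).
The central angle between the endpoints is δ = arccos(p₁·p₂) ≈ 0.433 rad (24.8°). The total great-circle distance is δ·R ≈ 0.433 × 3959 ≈ 1715 mi, so the target fraction is f = 1500/1715 ≈ 0.875.
Interpolate at f ≈ 0.875 with slerp weights a = sin((1−f)δ)/sin δ ≈ 0.129, b = sin(fδ)/sin δ ≈ 0.881.
p = a·p₁ + b·p₂ ≈ (-0.820, -0.525, -0.228); φ = arcsin(p_z) ≈ -13.19°, λ = atan2(p_y, p_x) ≈ -147.40°.

≈ lat -13°, lon -147°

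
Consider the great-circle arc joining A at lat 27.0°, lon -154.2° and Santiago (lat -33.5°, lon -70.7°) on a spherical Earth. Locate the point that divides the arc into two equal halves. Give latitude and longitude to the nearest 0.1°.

Convert each endpoint to a unit vector on the sphere (x = cos φ cos λ, y = cos φ sin λ, z = sin φ).
The central angle between the endpoints is δ = arccos(p₁·p₂) ≈ 1.738 rad (99.6°).
Interpolate at f = 1/2 with slerp weights a = sin((1−f)δ)/sin δ ≈ 0.775, b = sin(fδ)/sin δ ≈ 0.775.
p = a·p₁ + b·p₂ ≈ (-0.408, -0.910, -0.076); φ = arcsin(p_z) ≈ -4.35°, λ = atan2(p_y, p_x) ≈ -114.14°.

≈ lat -4.4°, lon -114.1°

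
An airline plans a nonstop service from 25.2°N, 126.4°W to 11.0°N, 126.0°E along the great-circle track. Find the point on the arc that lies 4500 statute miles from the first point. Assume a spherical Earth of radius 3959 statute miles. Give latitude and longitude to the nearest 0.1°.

Write both endpoints as unit vectors p₁, p₂ with components (cos φ cos λ, cos φ sin λ, sin φ).
The central angle between the endpoints is δ = arccos(p₁·p₂) ≈ 1.759 rad (100.8°). The total great-circle distance is δ·R ≈ 1.759 × 3959 ≈ 6965 mi, so the target fraction is f = 4500/6965 ≈ 0.646.
Interpolate at f ≈ 0.646 with slerp weights a = sin((1−f)δ)/sin δ ≈ 0.594, b = sin(fδ)/sin δ ≈ 0.924.
p = a·p₁ + b·p₂ ≈ (-0.852, 0.301, 0.429); φ = arcsin(p_z) ≈ 25.40°, λ = atan2(p_y, p_x) ≈ 160.53°.

≈ 25.4°N, 160.5°E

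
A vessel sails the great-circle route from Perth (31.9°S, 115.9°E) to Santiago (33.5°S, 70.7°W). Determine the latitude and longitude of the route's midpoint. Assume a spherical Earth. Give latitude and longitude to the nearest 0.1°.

The haversine formula gives a central angle δ ≈ 1.995 rad (114.3°) between the endpoints.
Interpolate at f = 1/2 with slerp weights a = sin((1−f)δ)/sin δ ≈ 0.922, b = sin(fδ)/sin δ ≈ 0.922.
p = a·p₁ + b·p₂ ≈ (-0.088, -0.021, -0.996); φ = arcsin(p_z) ≈ -84.82°, λ = atan2(p_y, p_x) ≈ -166.24°.

≈ 84.8°S, 166.2°W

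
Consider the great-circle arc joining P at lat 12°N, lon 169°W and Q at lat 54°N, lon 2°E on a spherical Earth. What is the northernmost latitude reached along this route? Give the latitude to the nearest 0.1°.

≈ 84.4°N

The great circle lies in the plane with unit normal n̂ = (p₁ × p₂)/|p₁ × p₂|.
Here n̂_z ≈ +0.098; the vertex latitude is φ_max = arccos|n̂_z| ≈ 84.4°.
Check via Clairaut: cos φ_max = |cos φ₁| · sin C = cos(12.0°)·sin(5.8°) ≈ 0.098, again giving ≈ 84.4°.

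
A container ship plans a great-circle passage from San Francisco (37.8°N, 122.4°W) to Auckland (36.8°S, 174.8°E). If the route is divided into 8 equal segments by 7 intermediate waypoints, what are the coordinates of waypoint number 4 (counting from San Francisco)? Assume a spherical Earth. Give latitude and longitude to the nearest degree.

≈ (1°N, 154°W)

Write both endpoints as unit vectors p₁, p₂ with components (cos φ cos λ, cos φ sin λ, sin φ).
The central angle between the endpoints is δ = arccos(p₁·p₂) ≈ 1.649 rad (94.5°).
Interpolate at f = 4/8 with slerp weights a = sin((1−f)δ)/sin δ ≈ 0.736, b = sin(fδ)/sin δ ≈ 0.736.
p = a·p₁ + b·p₂ ≈ (-0.899, -0.438, 0.010); φ = arcsin(p_z) ≈ 0.59°, λ = atan2(p_y, p_x) ≈ -154.03°.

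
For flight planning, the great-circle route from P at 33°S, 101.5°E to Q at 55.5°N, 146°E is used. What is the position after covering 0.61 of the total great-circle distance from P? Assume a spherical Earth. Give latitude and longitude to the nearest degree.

Write both endpoints as unit vectors p₁, p₂ with components (cos φ cos λ, cos φ sin λ, sin φ).
The central angle between the endpoints is δ = arccos(p₁·p₂) ≈ 1.681 rad (96.3°).
Interpolate at f = 0.61 with slerp weights a = sin((1−f)δ)/sin δ ≈ 0.613, b = sin(fδ)/sin δ ≈ 0.860.
p = a·p₁ + b·p₂ ≈ (-0.506, 0.777, 0.375); φ = arcsin(p_z) ≈ 22.01°, λ = atan2(p_y, p_x) ≈ 123.11°.

≈ 22°N, 123°E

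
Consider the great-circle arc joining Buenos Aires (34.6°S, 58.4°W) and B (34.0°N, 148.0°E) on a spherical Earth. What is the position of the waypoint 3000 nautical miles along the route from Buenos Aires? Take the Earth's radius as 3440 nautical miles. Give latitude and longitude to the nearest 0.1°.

≈ (17.4°S, 111.4°W)

Write both endpoints as unit vectors p₁, p₂ with components (cos φ cos λ, cos φ sin λ, sin φ).
The central angle between the endpoints is δ = arccos(p₁·p₂) ≈ 2.762 rad (158.2°). The total great-circle distance is δ·R ≈ 2.762 × 3440 ≈ 9501 nmi, so the target fraction is f = 3000/9501 ≈ 0.316.
Interpolate at f ≈ 0.316 with slerp weights a = sin((1−f)δ)/sin δ ≈ 2.562, b = sin(fδ)/sin δ ≈ 2.066.
p = a·p₁ + b·p₂ ≈ (-0.347, -0.889, -0.300); φ = arcsin(p_z) ≈ -17.43°, λ = atan2(p_y, p_x) ≈ -111.36°.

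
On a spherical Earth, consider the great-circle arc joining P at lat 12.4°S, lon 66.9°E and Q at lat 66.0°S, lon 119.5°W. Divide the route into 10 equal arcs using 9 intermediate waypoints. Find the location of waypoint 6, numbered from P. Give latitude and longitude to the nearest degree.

≈ lat 73°S, lon 75°E

Convert each endpoint to a unit vector on the sphere (x = cos φ cos λ, y = cos φ sin λ, z = sin φ).
The central angle between the endpoints is δ = arccos(p₁·p₂) ≈ 1.771 rad (101.5°).
Interpolate at f = 6/10 with slerp weights a = sin((1−f)δ)/sin δ ≈ 0.664, b = sin(fδ)/sin δ ≈ 0.891.
p = a·p₁ + b·p₂ ≈ (0.076, 0.281, -0.957); φ = arcsin(p_z) ≈ -73.09°, λ = atan2(p_y, p_x) ≈ 74.89°.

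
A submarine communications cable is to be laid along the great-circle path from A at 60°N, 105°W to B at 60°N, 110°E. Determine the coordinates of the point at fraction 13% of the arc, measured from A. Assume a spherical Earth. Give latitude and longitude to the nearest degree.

Convert each endpoint to a unit vector on the sphere (x = cos φ cos λ, y = cos φ sin λ, z = sin φ).
The central angle between the endpoints is δ = arccos(p₁·p₂) ≈ 0.994 rad (57.0°).
Interpolate at f = 0.13 with slerp weights a = sin((1−f)δ)/sin δ ≈ 0.908, b = sin(fδ)/sin δ ≈ 0.154.
p = a·p₁ + b·p₂ ≈ (-0.144, -0.366, 0.919); φ = arcsin(p_z) ≈ 66.83°, λ = atan2(p_y, p_x) ≈ -111.43°.

≈ 67°N, 111°W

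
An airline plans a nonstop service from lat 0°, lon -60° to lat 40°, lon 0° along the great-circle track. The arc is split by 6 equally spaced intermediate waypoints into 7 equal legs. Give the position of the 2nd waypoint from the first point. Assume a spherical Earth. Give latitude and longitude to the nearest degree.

≈ lat 13°, lon -46°

Convert each endpoint to a unit vector on the sphere (x = cos φ cos λ, y = cos φ sin λ, z = sin φ).
The central angle between the endpoints is δ = arccos(p₁·p₂) ≈ 1.178 rad (67.5°).
Interpolate at f = 2/7 with slerp weights a = sin((1−f)δ)/sin δ ≈ 0.807, b = sin(fδ)/sin δ ≈ 0.357.
p = a·p₁ + b·p₂ ≈ (0.677, -0.699, 0.230); φ = arcsin(p_z) ≈ 13.28°, λ = atan2(p_y, p_x) ≈ -45.90°.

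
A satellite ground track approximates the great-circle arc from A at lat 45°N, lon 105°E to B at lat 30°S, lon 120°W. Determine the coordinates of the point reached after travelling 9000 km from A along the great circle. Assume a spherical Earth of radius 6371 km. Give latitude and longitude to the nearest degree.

≈ lat 12°N, lon 166°W

The haversine formula gives a central angle δ ≈ 2.476 rad (141.9°) between the endpoints. The total great-circle distance is δ·R ≈ 2.476 × 6371 ≈ 15775 km, so the target fraction is f = 9000/15775 ≈ 0.571.
Interpolate at f ≈ 0.571 with slerp weights a = sin((1−f)δ)/sin δ ≈ 1.415, b = sin(fδ)/sin δ ≈ 1.599.
p = a·p₁ + b·p₂ ≈ (-0.952, -0.233, 0.201); φ = arcsin(p_z) ≈ 11.61°, λ = atan2(p_y, p_x) ≈ -166.26°.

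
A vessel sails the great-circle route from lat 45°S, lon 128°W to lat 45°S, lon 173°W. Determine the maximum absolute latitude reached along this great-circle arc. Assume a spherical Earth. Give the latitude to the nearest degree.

The great circle lies in the plane with unit normal n̂ = (p₁ × p₂)/|p₁ × p₂|.
Here n̂_z ≈ -0.679; the vertex latitude is φ_max = arccos|n̂_z| ≈ 47.3°.
Check via Clairaut: cos φ_max = |cos φ₁| · sin C = cos(45.0°)·sin(106.3°) ≈ 0.679, again giving ≈ 47.3°.

≈ 47°S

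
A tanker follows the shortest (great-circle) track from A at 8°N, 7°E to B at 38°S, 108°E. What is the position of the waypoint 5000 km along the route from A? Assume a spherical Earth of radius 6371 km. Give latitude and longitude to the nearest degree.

≈ 19°S, 43°E

Write both endpoints as unit vectors p₁, p₂ with components (cos φ cos λ, cos φ sin λ, sin φ).
The central angle between the endpoints is δ = arccos(p₁·p₂) ≈ 1.808 rad (103.6°). The total great-circle distance is δ·R ≈ 1.808 × 6371 ≈ 11516 km, so the target fraction is f = 5000/11516 ≈ 0.434.
Interpolate at f ≈ 0.434 with slerp weights a = sin((1−f)δ)/sin δ ≈ 0.878, b = sin(fδ)/sin δ ≈ 0.727.
p = a·p₁ + b·p₂ ≈ (0.686, 0.651, -0.325); φ = arcsin(p_z) ≈ -18.99°, λ = atan2(p_y, p_x) ≈ 43.49°.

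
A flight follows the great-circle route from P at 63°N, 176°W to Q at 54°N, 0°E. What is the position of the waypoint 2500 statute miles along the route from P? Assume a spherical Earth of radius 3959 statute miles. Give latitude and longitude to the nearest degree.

≈ 81°N, 6°W

Write both endpoints as unit vectors p₁, p₂ with components (cos φ cos λ, cos φ sin λ, sin φ).
The central angle between the endpoints is δ = arccos(p₁·p₂) ≈ 1.099 rad (63.0°). The total great-circle distance is δ·R ≈ 1.099 × 3959 ≈ 4350 mi, so the target fraction is f = 2500/4350 ≈ 0.575.
Interpolate at f ≈ 0.575 with slerp weights a = sin((1−f)δ)/sin δ ≈ 0.506, b = sin(fδ)/sin δ ≈ 0.663.
p = a·p₁ + b·p₂ ≈ (0.160, -0.016, 0.987); φ = arcsin(p_z) ≈ 80.72°, λ = atan2(p_y, p_x) ≈ -5.70°.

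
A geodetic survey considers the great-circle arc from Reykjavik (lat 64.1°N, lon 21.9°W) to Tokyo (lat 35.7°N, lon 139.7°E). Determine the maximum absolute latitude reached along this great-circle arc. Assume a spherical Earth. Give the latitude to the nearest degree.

The great circle lies in the plane with unit normal n̂ = (p₁ × p₂)/|p₁ × p₂|.
Here n̂_z ≈ +0.114; the vertex latitude is φ_max = arccos|n̂_z| ≈ 83.5°.
Check via Clairaut: cos φ_max = |cos φ₁| · sin C = cos(64.1°)·sin(15.1°) ≈ 0.114, again giving ≈ 83.5°.

≈ 83°N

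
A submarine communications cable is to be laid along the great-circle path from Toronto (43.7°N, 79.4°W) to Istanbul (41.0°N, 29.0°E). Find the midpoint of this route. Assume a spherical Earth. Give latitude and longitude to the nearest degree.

Write both endpoints as unit vectors p₁, p₂ with components (cos φ cos λ, cos φ sin λ, sin φ).
The central angle between the endpoints is δ = arccos(p₁·p₂) ≈ 1.286 rad (73.7°).
Interpolate at f = 1/2 with slerp weights a = sin((1−f)δ)/sin δ ≈ 0.625, b = sin(fδ)/sin δ ≈ 0.625.
p = a·p₁ + b·p₂ ≈ (0.495, -0.215, 0.841); φ = arcsin(p_z) ≈ 57.30°, λ = atan2(p_y, p_x) ≈ -23.49°.

≈ 57°N, 23°W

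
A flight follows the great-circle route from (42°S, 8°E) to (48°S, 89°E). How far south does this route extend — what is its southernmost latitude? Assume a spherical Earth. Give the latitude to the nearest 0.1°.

≈ 53.1°S

The great circle lies in the plane with unit normal n̂ = (p₁ × p₂)/|p₁ × p₂|.
Here n̂_z ≈ +0.600; the vertex latitude is φ_max = arccos|n̂_z| ≈ 53.1°.
Check via Clairaut: cos φ_max = |cos φ₁| · sin C = cos(42.0°)·sin(126.1°) ≈ 0.600, again giving ≈ 53.1°.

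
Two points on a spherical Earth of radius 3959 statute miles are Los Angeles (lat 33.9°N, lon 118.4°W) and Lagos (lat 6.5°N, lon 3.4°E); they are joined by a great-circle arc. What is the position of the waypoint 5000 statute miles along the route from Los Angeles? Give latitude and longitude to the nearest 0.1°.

≈ lat 29.9°N, lon 30.4°W

The haversine formula gives a central angle δ ≈ 1.951 rad (111.8°) between the endpoints. The total great-circle distance is δ·R ≈ 1.951 × 3959 ≈ 7725 mi, so the target fraction is f = 5000/7725 ≈ 0.647.
Interpolate at f ≈ 0.647 with slerp weights a = sin((1−f)δ)/sin δ ≈ 0.684, b = sin(fδ)/sin δ ≈ 1.026.
p = a·p₁ + b·p₂ ≈ (0.748, -0.439, 0.498); φ = arcsin(p_z) ≈ 29.86°, λ = atan2(p_y, p_x) ≈ -30.42°.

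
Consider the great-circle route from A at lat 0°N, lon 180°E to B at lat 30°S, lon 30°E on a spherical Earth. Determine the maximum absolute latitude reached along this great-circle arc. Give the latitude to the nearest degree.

≈ 49°S

The great circle lies in the plane with unit normal n̂ = (p₁ × p₂)/|p₁ × p₂|.
Here n̂_z ≈ -0.655; the vertex latitude is φ_max = arccos|n̂_z| ≈ 49.1°.
Check via Clairaut: cos φ_max = |cos φ₁| · sin C = cos(0.0°)·sin(139.1°) ≈ 0.655, again giving ≈ 49.1°.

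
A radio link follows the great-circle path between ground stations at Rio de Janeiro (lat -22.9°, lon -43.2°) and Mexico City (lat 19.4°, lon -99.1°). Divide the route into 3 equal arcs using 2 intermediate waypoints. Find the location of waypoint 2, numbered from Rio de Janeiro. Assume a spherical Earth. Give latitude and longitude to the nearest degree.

≈ lat 5°, lon -80°

From cos δ = sin φ₁ sin φ₂ + cos φ₁ cos φ₂ cos Δλ, the central angle is δ ≈ 1.205 rad (69.0°).
Interpolate at f = 2/3 with slerp weights a = sin((1−f)δ)/sin δ ≈ 0.419, b = sin(fδ)/sin δ ≈ 0.771.
p = a·p₁ + b·p₂ ≈ (0.166, -0.982, 0.093); φ = arcsin(p_z) ≈ 5.34°, λ = atan2(p_y, p_x) ≈ -80.39°.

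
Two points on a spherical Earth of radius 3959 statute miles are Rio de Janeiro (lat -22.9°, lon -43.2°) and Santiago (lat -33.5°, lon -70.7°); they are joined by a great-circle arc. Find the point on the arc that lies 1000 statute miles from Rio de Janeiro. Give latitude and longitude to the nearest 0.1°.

Write both endpoints as unit vectors p₁, p₂ with components (cos φ cos λ, cos φ sin λ, sin φ).
The central angle between the endpoints is δ = arccos(p₁·p₂) ≈ 0.460 rad (26.3°). The total great-circle distance is δ·R ≈ 0.460 × 3959 ≈ 1820 mi, so the target fraction is f = 1000/1820 ≈ 0.549.
Interpolate at f ≈ 0.549 with slerp weights a = sin((1−f)δ)/sin δ ≈ 0.464, b = sin(fδ)/sin δ ≈ 0.563.
p = a·p₁ + b·p₂ ≈ (0.467, -0.736, -0.491); φ = arcsin(p_z) ≈ -29.42°, λ = atan2(p_y, p_x) ≈ -57.62°.

≈ lat -29.4°, lon -57.6°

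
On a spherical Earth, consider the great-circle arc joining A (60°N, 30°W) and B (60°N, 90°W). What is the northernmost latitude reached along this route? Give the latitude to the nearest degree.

≈ 63°N

The great circle lies in the plane with unit normal n̂ = (p₁ × p₂)/|p₁ × p₂|.
Here n̂_z ≈ -0.447; the vertex latitude is φ_max = arccos|n̂_z| ≈ 63.4°.
Check via Clairaut: cos φ_max = |cos φ₁| · sin C = cos(60.0°)·sin(63.4°) ≈ 0.447, again giving ≈ 63.4°.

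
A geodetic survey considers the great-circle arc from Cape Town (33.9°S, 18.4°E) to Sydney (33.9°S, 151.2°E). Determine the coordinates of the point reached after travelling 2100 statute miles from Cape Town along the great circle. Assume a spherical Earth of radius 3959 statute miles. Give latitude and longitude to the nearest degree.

≈ 54°S, 51°E

Write both endpoints as unit vectors p₁, p₂ with components (cos φ cos λ, cos φ sin λ, sin φ).
The central angle between the endpoints is δ = arccos(p₁·p₂) ≈ 1.728 rad (99.0°). The total great-circle distance is δ·R ≈ 1.728 × 3959 ≈ 6843 mi, so the target fraction is f = 2100/6843 ≈ 0.307.
Interpolate at f ≈ 0.307 with slerp weights a = sin((1−f)δ)/sin δ ≈ 0.943, b = sin(fδ)/sin δ ≈ 0.512.
p = a·p₁ + b·p₂ ≈ (0.370, 0.452, -0.812); φ = arcsin(p_z) ≈ -54.26°, λ = atan2(p_y, p_x) ≈ 50.68°.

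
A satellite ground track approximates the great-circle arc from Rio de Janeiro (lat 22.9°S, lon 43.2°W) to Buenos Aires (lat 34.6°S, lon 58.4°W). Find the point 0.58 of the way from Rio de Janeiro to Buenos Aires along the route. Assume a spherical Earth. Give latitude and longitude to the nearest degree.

≈ lat 30°S, lon 52°W

The haversine formula gives a central angle δ ≈ 0.309 rad (17.7°) between the endpoints.
Interpolate at f = 0.58 with slerp weights a = sin((1−f)δ)/sin δ ≈ 0.426, b = sin(fδ)/sin δ ≈ 0.586.
p = a·p₁ + b·p₂ ≈ (0.539, -0.679, -0.498); φ = arcsin(p_z) ≈ -29.90°, λ = atan2(p_y, p_x) ≈ -51.59°.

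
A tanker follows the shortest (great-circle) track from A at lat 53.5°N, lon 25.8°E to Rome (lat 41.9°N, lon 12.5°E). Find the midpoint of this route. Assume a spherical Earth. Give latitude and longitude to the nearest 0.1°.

The haversine formula gives a central angle δ ≈ 0.255 rad (14.6°) between the endpoints.
Interpolate at f = 1/2 with slerp weights a = sin((1−f)δ)/sin δ ≈ 0.504, b = sin(fδ)/sin δ ≈ 0.504.
p = a·p₁ + b·p₂ ≈ (0.636, 0.212, 0.742); φ = arcsin(p_z) ≈ 47.89°, λ = atan2(p_y, p_x) ≈ 18.40°.

≈ lat 47.9°N, lon 18.4°E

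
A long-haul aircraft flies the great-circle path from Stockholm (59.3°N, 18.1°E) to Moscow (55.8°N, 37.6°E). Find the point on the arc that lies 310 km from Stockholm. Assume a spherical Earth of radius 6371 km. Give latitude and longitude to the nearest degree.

≈ 59°N, 23°E

The haversine formula gives a central angle δ ≈ 0.192 rad (11.0°) between the endpoints. The total great-circle distance is δ·R ≈ 0.192 × 6371 ≈ 1222 km, so the target fraction is f = 310/1222 ≈ 0.254.
Interpolate at f ≈ 0.254 with slerp weights a = sin((1−f)δ)/sin δ ≈ 0.748, b = sin(fδ)/sin δ ≈ 0.255.
p = a·p₁ + b·p₂ ≈ (0.477, 0.206, 0.854); φ = arcsin(p_z) ≈ 58.70°, λ = atan2(p_y, p_x) ≈ 23.39°.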